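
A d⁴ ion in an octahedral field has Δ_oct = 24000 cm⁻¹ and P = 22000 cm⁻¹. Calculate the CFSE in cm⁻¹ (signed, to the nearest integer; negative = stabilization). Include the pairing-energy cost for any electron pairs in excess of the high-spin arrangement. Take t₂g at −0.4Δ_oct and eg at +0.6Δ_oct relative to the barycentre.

-16400

With Δ_oct > P the complex is low-spin.
Configuration: t₂g⁴ eg⁰.
Orbital CFSE = -1.6Δ_oct = -1.6 × 24000 = -38400 cm⁻¹.
Excess pairs vs high-spin: 1 − 0 = 1; pairing cost = +22000 cm⁻¹.
Net CFSE = -38400 + 22000 = -16400 cm⁻¹.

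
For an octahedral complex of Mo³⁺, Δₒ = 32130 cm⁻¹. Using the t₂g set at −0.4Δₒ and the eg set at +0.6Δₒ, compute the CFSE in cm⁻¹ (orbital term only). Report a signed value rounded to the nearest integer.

Group 6 minus oxidation state +3 gives a d³ configuration for Mo³⁺.
For octahedral d³ the high- and low-spin configurations coincide.
Electron filling gives t₂g³ eg⁰.
Orbital CFSE = 3(-0.4) + 0(0.6) = -1.2Δₒ = -1.2 × 32130 = -38556 cm⁻¹.

-38556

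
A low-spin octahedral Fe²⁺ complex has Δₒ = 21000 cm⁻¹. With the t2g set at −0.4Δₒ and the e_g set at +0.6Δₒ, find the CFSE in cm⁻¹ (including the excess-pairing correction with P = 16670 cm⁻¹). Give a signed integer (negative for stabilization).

-17060

Fe sits in group 8; removing 2 electrons leaves Fe²⁺ with 8 − 2 = 6 d electrons.
Configuration: t2g^6 e_g^0.
Orbital CFSE = 6(-0.4) + 0(0.6) = -2.4Δₒ = -2.4 × 21000 = -50400 cm⁻¹.
Relative to high-spin t2g^4 e_g^2 (1 paired), the low-spin configuration has 2 additional pairs, contributing +2 × 16670 = +33340 cm⁻¹.
Overall CFSE = -50400 + 33340 = -17060 cm⁻¹.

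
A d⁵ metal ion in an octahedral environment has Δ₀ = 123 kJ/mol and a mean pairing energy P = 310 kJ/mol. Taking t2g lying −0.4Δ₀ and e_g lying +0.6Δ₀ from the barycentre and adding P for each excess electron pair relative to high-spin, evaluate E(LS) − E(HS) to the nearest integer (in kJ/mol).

374

High-spin: t2g^3 e_g^2, CFSE = 0.0Δ₀ = 0 kJ/mol.
Low-spin t2g^5 e_g^0 gives -2.0Δ₀ = -246 kJ/mol, but forming 2 extra pairs costs 2P = 620 kJ/mol, so E(LS) = -246 + 620 = 374 kJ/mol.
E(LS) − E(HS) = 374 − (0) = 374 kJ/mol.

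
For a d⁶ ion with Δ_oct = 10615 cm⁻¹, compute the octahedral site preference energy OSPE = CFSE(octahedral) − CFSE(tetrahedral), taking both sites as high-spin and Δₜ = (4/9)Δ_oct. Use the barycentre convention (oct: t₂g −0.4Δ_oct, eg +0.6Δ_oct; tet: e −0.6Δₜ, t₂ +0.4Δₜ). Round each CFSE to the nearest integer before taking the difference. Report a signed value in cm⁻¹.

In an octahedral site d⁶ (HS) is t₂g⁴ eg², giving CFSE(oct) = -0.4Δ_oct = -4246 cm⁻¹.
Tetrahedral e³ t₂³ gives -0.6Δₜ = -0.6 × (4/9) × 10615 = -2831 cm⁻¹.
OSPE = CFSE(oct) − CFSE(tet) = -4246 − (-2831) = -1415 cm⁻¹.

-1415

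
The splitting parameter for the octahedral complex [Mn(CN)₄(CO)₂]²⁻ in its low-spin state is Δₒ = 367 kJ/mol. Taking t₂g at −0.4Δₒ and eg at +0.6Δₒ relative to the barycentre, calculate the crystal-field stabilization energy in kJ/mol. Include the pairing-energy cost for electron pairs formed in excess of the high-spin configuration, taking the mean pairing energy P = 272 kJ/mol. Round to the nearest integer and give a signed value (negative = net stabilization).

-190

Ligand charges: 4×(-1) from CN⁻ and 2×(+0) from CO sum to -4; with overall charge -2, Mn is +2.
Group 7 minus oxidation state +2 gives a d⁵ configuration for Mn²⁺.
The d⁵ electrons fill as t₂g⁵ eg⁰.
Orbital CFSE = 5(-0.4) + 0(0.6) = -2.0Δₒ = -2.0 × 367 = -734 kJ/mol.
High-spin d⁵ would be t₂g³ eg² with 0 pairs; low-spin has 2, so 2 excess pairs cost +2P = +544 kJ/mol.
Net CFSE = -734 + 544 = -190 kJ/mol.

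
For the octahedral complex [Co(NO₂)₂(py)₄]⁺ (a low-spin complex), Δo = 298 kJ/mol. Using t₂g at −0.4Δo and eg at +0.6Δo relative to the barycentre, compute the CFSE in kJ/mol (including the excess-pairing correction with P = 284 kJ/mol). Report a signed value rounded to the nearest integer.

Ligand charges: 2×(-1) from NO₂⁻ and 4×(+0) from py sum to -2; with overall charge +1, Co is +3.
Group 9 minus oxidation state +3 gives a d⁶ configuration for Co³⁺.
The d⁶ electrons fill as t₂g⁶ eg⁰.
The orbital stabilization is -2.4Δo = -2.4 × 298 = -715 kJ/mol.
High-spin d⁶ would be t₂g⁴ eg² with 1 pair; low-spin has 3, so 2 excess pairs cost +2P = +568 kJ/mol.
Net CFSE = -715 + 568 = -147 kJ/mol.

-147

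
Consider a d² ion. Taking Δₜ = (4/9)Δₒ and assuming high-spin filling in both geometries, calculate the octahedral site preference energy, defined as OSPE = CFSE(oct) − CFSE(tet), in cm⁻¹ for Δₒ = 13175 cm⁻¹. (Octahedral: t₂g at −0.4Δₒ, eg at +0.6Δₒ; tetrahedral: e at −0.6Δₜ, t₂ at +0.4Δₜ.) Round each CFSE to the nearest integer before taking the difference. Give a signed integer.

Octahedral (high-spin): t₂g² eg⁰, CFSE = 2(−0.4) + 0(+0.6) = -0.8Δₒ = -0.8 × 13175 = -10540 cm⁻¹.
Tetrahedral e² t₂⁰ gives -1.2Δₜ = -1.2 × (4/9) × 13175 = -7027 cm⁻¹.
Subtracting, OSPE = -10540 − (-7027) = -3513 cm⁻¹.

-3513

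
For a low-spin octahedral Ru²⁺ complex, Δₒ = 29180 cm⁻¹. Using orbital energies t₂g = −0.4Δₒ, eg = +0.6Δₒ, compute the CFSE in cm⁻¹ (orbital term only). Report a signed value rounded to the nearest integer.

-70032

Group 8 minus oxidation state +2 gives a d⁶ configuration for Ru²⁺.
The d⁶ electrons fill as t₂g⁶ eg⁰.
The orbital stabilization is -2.4Δₒ = -2.4 × 29180 = -70032 cm⁻¹.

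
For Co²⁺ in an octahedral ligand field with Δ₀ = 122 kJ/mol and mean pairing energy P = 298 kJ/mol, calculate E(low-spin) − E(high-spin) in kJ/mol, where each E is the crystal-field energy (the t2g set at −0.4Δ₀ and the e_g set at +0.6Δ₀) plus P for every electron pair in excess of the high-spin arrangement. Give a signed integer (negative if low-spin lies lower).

Group 9 minus oxidation state +2 gives a d⁷ configuration for Co²⁺.
In the high-spin limit (t2g^5 e_g^2) the orbital term is -0.8Δ₀ = -98 kJ/mol, with no excess pairing.
Low-spin: t2g^6 e_g^1, orbital CFSE = -1.8Δ₀ = -220 kJ/mol; plus 1 excess pair × P = +298 kJ/mol; total 78 kJ/mol.
The difference is 78 − (-98) = 176 kJ/mol, so high-spin lies lower.

176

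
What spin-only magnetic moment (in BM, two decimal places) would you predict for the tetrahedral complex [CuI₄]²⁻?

Each I⁻ contributes -1; 4 × (-1) = -4. With overall charge -2, Cu is in the +2 oxidation state.
Cu is in group 11, so Cu²⁺ is d⁹ (11 − 2 = 9).
With tetrahedral geometry the complex is necessarily high-spin.
Configuration: e^4 t2^5 → 1 unpaired electron.
μ(spin-only) = √[1(1+2)] = √3 ≈ 1.73 BM.

1.73 BM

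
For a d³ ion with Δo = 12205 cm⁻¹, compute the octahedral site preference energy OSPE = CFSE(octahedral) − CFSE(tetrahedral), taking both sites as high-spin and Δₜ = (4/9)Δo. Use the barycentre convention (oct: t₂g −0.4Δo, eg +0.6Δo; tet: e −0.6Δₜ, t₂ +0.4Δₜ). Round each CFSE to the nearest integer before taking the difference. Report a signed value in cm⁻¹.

In an octahedral site d³ (HS) is t2g^3 e_g^0, giving CFSE(oct) = -1.2Δo = -14646 cm⁻¹.
Tetrahedral e^2 t2^1 gives -0.8Δₜ = -0.8 × (4/9) × 12205 = -4340 cm⁻¹.
OSPE = -14646 − (-4340) = -10306 cm⁻¹.

-10306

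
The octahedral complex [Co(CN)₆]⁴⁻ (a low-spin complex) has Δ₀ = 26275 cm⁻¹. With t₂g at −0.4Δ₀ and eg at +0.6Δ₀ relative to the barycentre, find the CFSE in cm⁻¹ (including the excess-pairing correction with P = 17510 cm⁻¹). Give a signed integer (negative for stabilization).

Each CN⁻ contributes -1; 6 × (-1) = -6. With overall charge -4, Co is in the +2 oxidation state.
Co²⁺: group 9, so d-count = 9 − 2 = 7.
The d⁷ electrons fill as t₂g⁶ eg¹.
CFSE(orbital) = 6×(-0.4Δ₀) + 1×(0.6Δ₀) = -1.8Δ₀; with Δ₀ = 26275 cm⁻¹ that is -47295 cm⁻¹.
Relative to high-spin t₂g⁵ eg² (2 paired), the low-spin configuration has 1 additional pair, contributing +1 × 17510 = +17510 cm⁻¹.
Combining: -47295 + 17510 = -29785 cm⁻¹.

-29785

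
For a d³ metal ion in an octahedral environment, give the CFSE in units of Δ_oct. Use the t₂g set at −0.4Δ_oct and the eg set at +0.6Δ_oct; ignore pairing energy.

-1.2 Δ_oct

For octahedral d³ the high- and low-spin configurations coincide.
Configuration: t₂g³ eg⁰.
CFSE = 3(-0.4Δ_oct) + 0(0.6Δ_oct) = -1.2Δ_oct + 0.0Δ_oct = -1.2Δ_oct.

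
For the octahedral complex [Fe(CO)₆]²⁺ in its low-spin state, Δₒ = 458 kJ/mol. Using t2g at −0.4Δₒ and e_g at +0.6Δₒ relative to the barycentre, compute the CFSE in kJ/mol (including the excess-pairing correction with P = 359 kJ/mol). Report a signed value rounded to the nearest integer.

-381

CO is neutral, so the +2 overall charge sits on Fe: oxidation state +2.
Fe sits in group 8; removing 2 electrons leaves Fe²⁺ with 8 − 2 = 6 d electrons.
The d⁶ electrons fill as t2g^6 e_g^0.
The orbital stabilization is -2.4Δₒ = -2.4 × 458 = -1099 kJ/mol.
High-spin d⁶ would be t2g^4 e_g^2 with 1 pair; low-spin has 3, so 2 excess pairs cost +2P = +718 kJ/mol.
Overall CFSE = -1099 + 718 = -381 kJ/mol.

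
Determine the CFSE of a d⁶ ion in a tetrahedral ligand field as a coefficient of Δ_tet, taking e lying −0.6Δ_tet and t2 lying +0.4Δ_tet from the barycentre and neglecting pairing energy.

-0.6 Δ_tet

Tetrahedral splitting is small, so the complex is high-spin.
Configuration: e^3 t2^3.
CFSE = 3(-0.6Δ_tet) + 3(0.4Δ_tet) = -1.8Δ_tet + 1.2Δ_tet = -0.6Δ_tet.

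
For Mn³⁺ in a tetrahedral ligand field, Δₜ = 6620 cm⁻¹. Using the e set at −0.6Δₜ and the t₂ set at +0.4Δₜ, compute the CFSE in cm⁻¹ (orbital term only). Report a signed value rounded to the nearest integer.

Mn sits in group 7; removing 3 electrons leaves Mn³⁺ with 7 − 3 = 4 d electrons.
With tetrahedral geometry the complex is necessarily high-spin.
Electron filling gives e² t₂².
CFSE(orbital) = 2×(-0.6Δₜ) + 2×(0.4Δₜ) = -0.4Δₜ; with Δₜ = 6620 cm⁻¹ that is -2648 cm⁻¹.

-2648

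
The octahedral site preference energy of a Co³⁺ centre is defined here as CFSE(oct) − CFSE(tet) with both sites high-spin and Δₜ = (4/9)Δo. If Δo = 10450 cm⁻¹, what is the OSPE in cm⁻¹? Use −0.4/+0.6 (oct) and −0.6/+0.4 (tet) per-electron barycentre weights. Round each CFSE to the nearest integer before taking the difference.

Co³⁺: group 9, so d-count = 9 − 3 = 6.
Octahedral (high-spin): t₂g⁴ eg², CFSE = 4(−0.4) + 2(+0.6) = -0.4Δo = -0.4 × 10450 = -4180 cm⁻¹.
Tetrahedral e³ t₂³ gives -0.6Δₜ = -0.6 × (4/9) × 10450 = -2787 cm⁻¹.
OSPE = CFSE(oct) − CFSE(tet) = -4180 − (-2787) = -1393 cm⁻¹.

-1393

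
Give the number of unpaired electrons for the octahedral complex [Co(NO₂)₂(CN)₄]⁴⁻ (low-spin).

Ligand charges: 2×(-1) from NO₂⁻ and 4×(-1) from CN⁻ sum to -6; with overall charge -4, Co is +2.
Group 9 minus oxidation state +2 gives a d⁷ configuration for Co²⁺.
Configuration: t₂g⁶ eg¹, giving 1 unpaired electron.

1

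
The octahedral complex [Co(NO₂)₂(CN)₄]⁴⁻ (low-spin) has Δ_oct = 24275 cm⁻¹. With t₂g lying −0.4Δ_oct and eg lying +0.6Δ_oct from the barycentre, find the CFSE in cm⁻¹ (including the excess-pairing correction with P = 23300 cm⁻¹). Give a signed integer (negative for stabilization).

-20395

Ligand charges: 2×(-1) from NO₂⁻ and 4×(-1) from CN⁻ sum to -6; with overall charge -4, Co is +2.
Co²⁺: group 9, so d-count = 9 − 2 = 7.
Electron filling gives t₂g⁶ eg¹.
Orbital CFSE = 6(-0.4) + 1(0.6) = -1.8Δ_oct = -1.8 × 24275 = -43695 cm⁻¹.
Relative to high-spin t₂g⁵ eg² (2 paired), the low-spin configuration has 1 additional pair, contributing +1 × 23300 = +23300 cm⁻¹.
Net CFSE = -43695 + 23300 = -20395 cm⁻¹.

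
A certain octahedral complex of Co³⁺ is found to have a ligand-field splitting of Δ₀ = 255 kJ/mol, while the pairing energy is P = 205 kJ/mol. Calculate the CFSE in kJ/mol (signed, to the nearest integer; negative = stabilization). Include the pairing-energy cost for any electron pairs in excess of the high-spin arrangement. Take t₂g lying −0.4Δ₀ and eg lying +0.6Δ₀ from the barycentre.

Co sits in group 9; removing 3 electrons leaves Co³⁺ with 9 − 3 = 6 d electrons.
Since Δ₀ = 255 kJ/mol > P = 205 kJ/mol, the complex adopts the low-spin configuration.
Configuration: t₂g⁶ eg⁰.
Orbital CFSE = -2.4Δ₀ = -2.4 × 255 = -612 kJ/mol.
Excess pairs vs high-spin: 3 − 1 = 2; pairing cost = +410 kJ/mol.
Net CFSE = -612 + 410 = -202 kJ/mol.

-202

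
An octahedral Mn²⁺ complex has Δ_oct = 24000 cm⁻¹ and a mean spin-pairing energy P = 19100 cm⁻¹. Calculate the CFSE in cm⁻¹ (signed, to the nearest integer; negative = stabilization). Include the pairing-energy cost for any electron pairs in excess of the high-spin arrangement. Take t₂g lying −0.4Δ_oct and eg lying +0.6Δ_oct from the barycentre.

Mn²⁺: group 7, so d-count = 7 − 2 = 5.
Here Δ_oct > P (24000 > 19100), so the low-spin state is favoured.
Filling d⁵ accordingly: t₂g⁵ eg⁰.
Orbital CFSE = -2.0Δ_oct = -2.0 × 24000 = -48000 cm⁻¹.
Excess pairs vs high-spin: 2 − 0 = 2; pairing cost = +38200 cm⁻¹.
Net CFSE = -48000 + 38200 = -9800 cm⁻¹.

-9800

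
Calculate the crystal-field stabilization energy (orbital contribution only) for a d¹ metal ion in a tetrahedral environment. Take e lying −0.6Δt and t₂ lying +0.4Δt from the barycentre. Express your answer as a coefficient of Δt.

-0.6 Δt

With tetrahedral geometry the complex is necessarily high-spin.
Configuration: e¹ t₂⁰.
CFSE = 1(-0.6Δt) + 0(0.4Δt) = -0.6Δt + 0.0Δt = -0.6Δt.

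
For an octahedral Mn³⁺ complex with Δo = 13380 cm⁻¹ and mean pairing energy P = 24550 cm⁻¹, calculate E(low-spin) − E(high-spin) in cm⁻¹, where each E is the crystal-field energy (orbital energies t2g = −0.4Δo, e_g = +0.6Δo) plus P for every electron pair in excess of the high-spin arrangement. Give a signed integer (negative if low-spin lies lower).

Mn sits in group 7; removing 3 electrons leaves Mn³⁺ with 7 − 3 = 4 d electrons.
In the high-spin limit (t2g^3 e_g^1) the orbital term is -0.6Δo = -8028 cm⁻¹, with no excess pairing.
Low-spin t2g^4 e_g^0 gives -1.6Δo = -21408 cm⁻¹, but forming 1 extra pair costs 1P = 24550 cm⁻¹, so E(LS) = -21408 + 24550 = 3142 cm⁻¹.
Thus E(LS) − E(HS) = 11170 cm⁻¹.

11170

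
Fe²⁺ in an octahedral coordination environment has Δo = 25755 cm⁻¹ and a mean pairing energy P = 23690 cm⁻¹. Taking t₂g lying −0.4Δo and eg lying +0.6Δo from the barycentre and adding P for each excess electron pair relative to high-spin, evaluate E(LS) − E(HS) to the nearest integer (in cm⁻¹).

Fe²⁺: group 8, so d-count = 8 − 2 = 6.
High-spin: t₂g⁴ eg², CFSE = -0.4Δo = -10302 cm⁻¹.
Low-spin: t₂g⁶ eg⁰, orbital CFSE = -2.4Δo = -61812 cm⁻¹; plus 2 excess pairs × P = +47380 cm⁻¹; total -14432 cm⁻¹.
The difference is -14432 − (-10302) = -4130 cm⁻¹, so low-spin lies lower.

-4130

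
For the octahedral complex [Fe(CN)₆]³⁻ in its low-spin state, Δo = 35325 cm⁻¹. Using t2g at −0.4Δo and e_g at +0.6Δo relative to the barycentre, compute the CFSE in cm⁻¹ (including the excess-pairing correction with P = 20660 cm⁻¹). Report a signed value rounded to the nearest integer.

Each CN⁻ contributes -1; 6 × (-1) = -6. With overall charge -3, Fe is in the +3 oxidation state.
Group 8 minus oxidation state +3 gives a d⁵ configuration for Fe³⁺.
Configuration: t2g^5 e_g^0.
The orbital stabilization is -2.0Δo = -2.0 × 35325 = -70650 cm⁻¹.
High-spin d⁵ would be t2g^3 e_g^2 with 0 pairs; low-spin has 2, so 2 excess pairs cost +2P = +41320 cm⁻¹.
Overall CFSE = -70650 + 41320 = -29330 cm⁻¹.

-29330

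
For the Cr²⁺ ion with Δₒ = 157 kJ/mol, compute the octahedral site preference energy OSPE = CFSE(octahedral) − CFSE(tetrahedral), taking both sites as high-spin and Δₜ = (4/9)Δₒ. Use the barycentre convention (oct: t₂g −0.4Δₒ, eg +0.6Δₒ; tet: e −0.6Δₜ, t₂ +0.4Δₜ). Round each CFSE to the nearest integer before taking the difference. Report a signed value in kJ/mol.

-66

Cr²⁺: group 6, so d-count = 6 − 2 = 4.
Octahedral (high-spin): t₂g³ eg¹, CFSE = 3(−0.4) + 1(+0.6) = -0.6Δₒ = -0.6 × 157 = -94 kJ/mol.
Tetrahedral e² t₂² gives -0.4Δₜ = -0.4 × (4/9) × 157 = -28 kJ/mol.
OSPE = CFSE(oct) − CFSE(tet) = -94 − (-28) = -66 kJ/mol.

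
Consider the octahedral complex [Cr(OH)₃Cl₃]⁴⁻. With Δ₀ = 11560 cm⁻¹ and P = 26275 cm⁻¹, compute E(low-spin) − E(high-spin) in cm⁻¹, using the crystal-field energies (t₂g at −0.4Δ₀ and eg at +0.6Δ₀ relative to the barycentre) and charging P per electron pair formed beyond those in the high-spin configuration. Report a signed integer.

Ligand charges: 3×(-1) from OH⁻ and 3×(-1) from Cl⁻ sum to -6; with overall charge -4, Cr is +2.
Cr sits in group 6; removing 2 electrons leaves Cr²⁺ with 6 − 2 = 4 d electrons.
High-spin d⁴ fills as t₂g³ eg¹ with CFSE 3(−0.4) + 1(+0.6) = -0.6Δ₀ = -6936 cm⁻¹.
Low-spin t₂g⁴ eg⁰ gives -1.6Δ₀ = -18496 cm⁻¹, but forming 1 extra pair costs 1P = 26275 cm⁻¹, so E(LS) = -18496 + 26275 = 7779 cm⁻¹.
E(LS) − E(HS) = 7779 − (-6936) = 14715 cm⁻¹.

14715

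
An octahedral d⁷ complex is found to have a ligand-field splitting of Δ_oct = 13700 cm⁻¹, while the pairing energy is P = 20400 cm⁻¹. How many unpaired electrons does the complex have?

3

Δ_oct < P, so pairing is avoided: the ground state is high-spin.
That gives t₂g⁵ eg².
Unpaired electrons: 3.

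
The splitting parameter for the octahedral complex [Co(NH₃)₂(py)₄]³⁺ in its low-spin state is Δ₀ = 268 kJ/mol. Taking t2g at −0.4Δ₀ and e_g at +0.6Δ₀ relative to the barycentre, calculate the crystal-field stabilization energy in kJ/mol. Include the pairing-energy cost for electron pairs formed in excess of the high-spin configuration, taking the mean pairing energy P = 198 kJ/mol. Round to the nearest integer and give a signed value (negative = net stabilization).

-247

Ligand charges: 2×(+0) from NH₃ and 4×(+0) from py sum to +0; with overall charge +3, Co is +3.
Co³⁺: group 9, so d-count = 9 − 3 = 6.
The d⁶ electrons fill as t2g^6 e_g^0.
The orbital stabilization is -2.4Δ₀ = -2.4 × 268 = -643 kJ/mol.
Pairing penalty: 3 pairs vs 1 in the high-spin reference → 2 extra × P = 396 kJ/mol.
Overall CFSE = -643 + 396 = -247 kJ/mol.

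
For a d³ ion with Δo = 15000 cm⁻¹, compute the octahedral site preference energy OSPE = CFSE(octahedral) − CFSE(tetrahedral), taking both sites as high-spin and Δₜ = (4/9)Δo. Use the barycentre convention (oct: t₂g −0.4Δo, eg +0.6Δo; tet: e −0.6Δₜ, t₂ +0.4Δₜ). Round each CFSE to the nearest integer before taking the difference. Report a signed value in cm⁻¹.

Octahedral (high-spin): t2g^3 e_g^0, CFSE = 3(−0.4) + 0(+0.6) = -1.2Δo = -1.2 × 15000 = -18000 cm⁻¹.
Tetrahedral: e^2 t2^1, CFSE = 2(−0.6) + 1(+0.4) = -0.8Δₜ = -0.8 × (4/9) × 15000 = -5333 cm⁻¹.
OSPE = -18000 − (-5333) = -12667 cm⁻¹.

-12667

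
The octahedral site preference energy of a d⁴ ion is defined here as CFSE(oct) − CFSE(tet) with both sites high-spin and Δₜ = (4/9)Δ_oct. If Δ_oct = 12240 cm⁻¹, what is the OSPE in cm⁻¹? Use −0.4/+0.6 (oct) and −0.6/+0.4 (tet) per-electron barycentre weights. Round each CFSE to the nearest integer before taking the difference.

-5168

Octahedral (high-spin): t₂g³ eg¹, CFSE = 3(−0.4) + 1(+0.6) = -0.6Δ_oct = -0.6 × 12240 = -7344 cm⁻¹.
In a tetrahedral site the filling is e² t₂²: CFSE(tet) = -0.4Δₜ = -0.4 × (4/9)(12240) = -2176 cm⁻¹.
Subtracting, OSPE = -7344 − (-2176) = -5168 cm⁻¹.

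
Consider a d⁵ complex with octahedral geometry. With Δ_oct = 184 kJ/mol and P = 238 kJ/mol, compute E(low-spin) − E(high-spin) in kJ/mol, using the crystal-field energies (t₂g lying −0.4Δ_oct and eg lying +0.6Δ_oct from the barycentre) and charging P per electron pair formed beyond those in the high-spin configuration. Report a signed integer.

108

High-spin d⁵ fills as t₂g³ eg² with CFSE 3(−0.4) + 2(+0.6) = 0.0Δ_oct = 0 kJ/mol.
Low-spin: t₂g⁵ eg⁰, orbital CFSE = -2.0Δ_oct = -368 kJ/mol; plus 2 excess pairs × P = +476 kJ/mol; total 108 kJ/mol.
Thus E(LS) − E(HS) = 108 kJ/mol.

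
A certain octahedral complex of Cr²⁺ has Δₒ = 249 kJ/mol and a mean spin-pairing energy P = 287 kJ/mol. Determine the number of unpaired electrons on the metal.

4

Cr sits in group 6; removing 2 electrons leaves Cr²⁺ with 6 − 2 = 4 d electrons.
Δₒ < P, so pairing is avoided: the ground state is high-spin.
That gives t2g^3 e_g^1.
Unpaired electrons: 4.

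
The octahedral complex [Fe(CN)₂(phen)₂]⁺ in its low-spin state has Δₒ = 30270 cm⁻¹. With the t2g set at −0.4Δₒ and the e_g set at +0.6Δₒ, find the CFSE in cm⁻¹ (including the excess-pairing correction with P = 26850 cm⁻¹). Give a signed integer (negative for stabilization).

-6840

Ligand charges: 2×(-1) from CN⁻ and 2×(+0) from phen sum to -2; with overall charge +1, Fe is +3.
Fe³⁺: group 8, so d-count = 8 − 3 = 5.
The d⁵ electrons fill as t2g^5 e_g^0.
The orbital stabilization is -2.0Δₒ = -2.0 × 30270 = -60540 cm⁻¹.
Pairing penalty: 2 pairs vs 0 in the high-spin reference → 2 extra × P = 53700 cm⁻¹.
Net CFSE = -60540 + 53700 = -6840 cm⁻¹.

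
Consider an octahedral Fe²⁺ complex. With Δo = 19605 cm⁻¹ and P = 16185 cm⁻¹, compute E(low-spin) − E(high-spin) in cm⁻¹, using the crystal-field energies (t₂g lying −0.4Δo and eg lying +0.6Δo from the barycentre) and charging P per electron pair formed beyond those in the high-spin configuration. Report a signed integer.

Group 8 minus oxidation state +2 gives a d⁶ configuration for Fe²⁺.
In the high-spin limit (t₂g⁴ eg²) the orbital term is -0.4Δo = -7842 cm⁻¹, with no excess pairing.
Low-spin: t₂g⁶ eg⁰, orbital CFSE = -2.4Δo = -47052 cm⁻¹; plus 2 excess pairs × P = +32370 cm⁻¹; total -14682 cm⁻¹.
E(LS) − E(HS) = -14682 − (-7842) = -6840 cm⁻¹.

-6840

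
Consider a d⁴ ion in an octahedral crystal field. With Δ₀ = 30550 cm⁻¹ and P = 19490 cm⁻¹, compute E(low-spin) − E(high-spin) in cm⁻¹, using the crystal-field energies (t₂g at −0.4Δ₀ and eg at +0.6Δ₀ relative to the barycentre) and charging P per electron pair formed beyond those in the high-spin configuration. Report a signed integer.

-11060

In the high-spin limit (t₂g³ eg¹) the orbital term is -0.6Δ₀ = -18330 cm⁻¹, with no excess pairing.
Low-spin: t₂g⁴ eg⁰, orbital CFSE = -1.6Δ₀ = -48880 cm⁻¹; plus 1 excess pair × P = +19490 cm⁻¹; total -29390 cm⁻¹.
E(LS) − E(HS) = -29390 − (-18330) = -11060 cm⁻¹.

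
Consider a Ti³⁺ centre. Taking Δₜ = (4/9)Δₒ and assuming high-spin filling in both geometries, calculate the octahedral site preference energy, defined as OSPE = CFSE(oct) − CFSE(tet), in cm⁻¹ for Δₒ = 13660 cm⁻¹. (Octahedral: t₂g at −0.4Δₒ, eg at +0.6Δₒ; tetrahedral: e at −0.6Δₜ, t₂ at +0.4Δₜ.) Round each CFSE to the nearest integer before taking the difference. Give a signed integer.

-1821

Group 4 minus oxidation state +3 gives a d¹ configuration for Ti³⁺.
Octahedral high-spin t2g^1 e_g^0: CFSE = -0.4 × 13660 = -5464 cm⁻¹.
Tetrahedral: e^1 t2^0, CFSE = 1(−0.6) + 0(+0.4) = -0.6Δₜ = -0.6 × (4/9) × 13660 = -3643 cm⁻¹.
OSPE = CFSE(oct) − CFSE(tet) = -5464 − (-3643) = -1821 cm⁻¹.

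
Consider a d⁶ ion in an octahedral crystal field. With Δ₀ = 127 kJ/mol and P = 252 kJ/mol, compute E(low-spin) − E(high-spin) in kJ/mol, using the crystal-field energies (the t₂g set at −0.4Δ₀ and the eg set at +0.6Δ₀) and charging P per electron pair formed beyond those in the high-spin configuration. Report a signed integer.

250

In the high-spin limit (t₂g⁴ eg²) the orbital term is -0.4Δ₀ = -51 kJ/mol, with no excess pairing.
For low-spin the configuration is t₂g⁶ eg⁰: orbital energy -2.4 × 127 = -305 kJ/mol, and 2 additional pairs relative to high-spin add 504 kJ/mol, giving 199 kJ/mol.
The difference is 199 − (-51) = 250 kJ/mol, so high-spin lies lower.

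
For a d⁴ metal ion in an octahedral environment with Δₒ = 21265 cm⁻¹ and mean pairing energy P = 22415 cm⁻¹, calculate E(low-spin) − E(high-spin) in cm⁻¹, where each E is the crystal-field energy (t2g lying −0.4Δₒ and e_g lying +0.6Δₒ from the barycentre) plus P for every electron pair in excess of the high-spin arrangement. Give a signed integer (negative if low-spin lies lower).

High-spin d⁴ fills as t2g^3 e_g^1 with CFSE 3(−0.4) + 1(+0.6) = -0.6Δₒ = -12759 cm⁻¹.
Low-spin t2g^4 e_g^0 gives -1.6Δₒ = -34024 cm⁻¹, but forming 1 extra pair costs 1P = 22415 cm⁻¹, so E(LS) = -34024 + 22415 = -11609 cm⁻¹.
E(LS) − E(HS) = -11609 − (-12759) = 1150 cm⁻¹.

1150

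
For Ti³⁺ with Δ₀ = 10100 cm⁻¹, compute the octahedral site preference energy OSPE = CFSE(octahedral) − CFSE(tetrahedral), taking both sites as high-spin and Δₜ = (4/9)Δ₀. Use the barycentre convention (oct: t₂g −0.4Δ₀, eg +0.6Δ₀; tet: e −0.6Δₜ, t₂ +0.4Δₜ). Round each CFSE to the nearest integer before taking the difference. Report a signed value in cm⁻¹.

Ti is in group 4, so Ti³⁺ is d¹ (4 − 3 = 1).
Octahedral (high-spin): t2g^1 e_g^0, CFSE = 1(−0.4) + 0(+0.6) = -0.4Δ₀ = -0.4 × 10100 = -4040 cm⁻¹.
Tetrahedral e^1 t2^0 gives -0.6Δₜ = -0.6 × (4/9) × 10100 = -2693 cm⁻¹.
OSPE = -4040 − (-2693) = -1347 cm⁻¹.

-1347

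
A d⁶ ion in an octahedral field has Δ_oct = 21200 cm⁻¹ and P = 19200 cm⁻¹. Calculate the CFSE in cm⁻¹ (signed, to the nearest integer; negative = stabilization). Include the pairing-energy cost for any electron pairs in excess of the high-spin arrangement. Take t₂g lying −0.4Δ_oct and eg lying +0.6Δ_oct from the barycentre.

-12480

Here Δ_oct > P (21200 > 19200), so the low-spin state is favoured.
Filling d⁶ accordingly: t₂g⁶ eg⁰.
Orbital CFSE = -2.4Δ_oct = -2.4 × 21200 = -50880 cm⁻¹.
Excess pairs vs high-spin: 3 − 1 = 2; pairing cost = +38400 cm⁻¹.
Net CFSE = -50880 + 38400 = -12480 cm⁻¹.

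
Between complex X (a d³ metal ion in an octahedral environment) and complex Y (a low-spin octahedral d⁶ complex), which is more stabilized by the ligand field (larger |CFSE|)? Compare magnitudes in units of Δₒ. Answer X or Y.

X: t2g^3 e_g^0, CFSE = -1.2Δₒ.
Y: t₂g⁶ eg⁰, CFSE = -2.4Δₒ.
So Y has the larger |CFSE|.

Y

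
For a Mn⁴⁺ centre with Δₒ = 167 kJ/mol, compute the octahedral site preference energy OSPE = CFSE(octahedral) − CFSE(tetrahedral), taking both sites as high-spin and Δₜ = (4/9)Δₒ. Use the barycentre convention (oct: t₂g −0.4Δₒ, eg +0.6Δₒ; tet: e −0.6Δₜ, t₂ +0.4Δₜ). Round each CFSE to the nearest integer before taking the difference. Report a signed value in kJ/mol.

Mn is in group 7, so Mn⁴⁺ is d³ (7 − 4 = 3).
Octahedral (high-spin): t₂g³ eg⁰, CFSE = 3(−0.4) + 0(+0.6) = -1.2Δₒ = -1.2 × 167 = -200 kJ/mol.
Tetrahedral: e² t₂¹, CFSE = 2(−0.6) + 1(+0.4) = -0.8Δₜ = -0.8 × (4/9) × 167 = -59 kJ/mol.
Subtracting, OSPE = -200 − (-59) = -141 kJ/mol.

-141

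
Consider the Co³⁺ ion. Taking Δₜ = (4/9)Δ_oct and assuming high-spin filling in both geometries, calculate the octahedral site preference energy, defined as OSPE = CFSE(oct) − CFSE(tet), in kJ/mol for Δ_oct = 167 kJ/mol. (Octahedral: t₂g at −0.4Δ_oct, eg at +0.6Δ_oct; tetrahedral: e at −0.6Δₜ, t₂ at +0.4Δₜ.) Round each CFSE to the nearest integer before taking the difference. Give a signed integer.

-22

Co sits in group 9; removing 3 electrons leaves Co³⁺ with 9 − 3 = 6 d electrons.
In an octahedral site d⁶ (HS) is t2g^4 e_g^2, giving CFSE(oct) = -0.4Δ_oct = -67 kJ/mol.
Tetrahedral e^3 t2^3 gives -0.6Δₜ = -0.6 × (4/9) × 167 = -45 kJ/mol.
OSPE = -67 − (-45) = -22 kJ/mol.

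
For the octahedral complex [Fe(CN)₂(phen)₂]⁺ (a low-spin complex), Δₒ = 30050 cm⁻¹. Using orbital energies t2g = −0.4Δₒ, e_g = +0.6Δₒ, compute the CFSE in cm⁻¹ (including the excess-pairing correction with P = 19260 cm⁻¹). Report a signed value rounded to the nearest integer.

Ligand charges: 2×(-1) from CN⁻ and 2×(+0) from phen sum to -2; with overall charge +1, Fe is +3.
Fe sits in group 8; removing 3 electrons leaves Fe³⁺ with 8 − 3 = 5 d electrons.
The d⁵ electrons fill as t2g^5 e_g^0.
The orbital stabilization is -2.0Δₒ = -2.0 × 30050 = -60100 cm⁻¹.
Pairing penalty: 2 pairs vs 0 in the high-spin reference → 2 extra × P = 38520 cm⁻¹.
Net CFSE = -60100 + 38520 = -21580 cm⁻¹.

-21580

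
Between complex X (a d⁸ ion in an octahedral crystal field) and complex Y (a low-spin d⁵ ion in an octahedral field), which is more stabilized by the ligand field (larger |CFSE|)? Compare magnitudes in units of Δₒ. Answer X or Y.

Y

X: t2g^6 e_g^2, CFSE = -1.2Δₒ.
Y: t2g^5 e_g^0, CFSE = -2.0Δₒ.
So Y has the larger |CFSE|.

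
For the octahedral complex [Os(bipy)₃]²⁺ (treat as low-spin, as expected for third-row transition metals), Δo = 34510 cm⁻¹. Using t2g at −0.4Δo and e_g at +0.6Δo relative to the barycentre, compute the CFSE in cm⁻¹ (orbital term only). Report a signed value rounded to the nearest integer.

bipy is neutral, so the +2 overall charge sits on Os: oxidation state +2.
Os sits in group 8; removing 2 electrons leaves Os²⁺ with 8 − 2 = 6 d electrons.
The d⁶ electrons fill as t2g^6 e_g^0.
Orbital CFSE = 6(-0.4) + 0(0.6) = -2.4Δo = -2.4 × 34510 = -82824 cm⁻¹.

-82824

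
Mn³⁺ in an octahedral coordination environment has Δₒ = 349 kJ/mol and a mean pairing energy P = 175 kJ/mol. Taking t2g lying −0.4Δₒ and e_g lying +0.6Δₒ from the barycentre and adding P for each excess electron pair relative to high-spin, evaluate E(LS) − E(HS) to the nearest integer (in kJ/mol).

Mn is in group 7, so Mn³⁺ is d⁴ (7 − 3 = 4).
In the high-spin limit (t2g^3 e_g^1) the orbital term is -0.6Δₒ = -209 kJ/mol, with no excess pairing.
Low-spin: t2g^4 e_g^0, orbital CFSE = -1.6Δₒ = -558 kJ/mol; plus 1 excess pair × P = +175 kJ/mol; total -383 kJ/mol.
E(LS) − E(HS) = -383 − (-209) = -174 kJ/mol.

-174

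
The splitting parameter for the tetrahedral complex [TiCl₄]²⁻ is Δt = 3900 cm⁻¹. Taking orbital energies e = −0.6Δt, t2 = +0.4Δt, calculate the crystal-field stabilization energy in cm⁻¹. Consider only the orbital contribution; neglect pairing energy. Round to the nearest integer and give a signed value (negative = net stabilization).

-4680

Each Cl⁻ contributes -1; 4 × (-1) = -4. With overall charge -2, Ti is in the +2 oxidation state.
Group 4 minus oxidation state +2 gives a d² configuration for Ti²⁺.
Tetrahedral splitting is small, so the complex is high-spin.
Electron filling gives e^2 t2^0.
CFSE(orbital) = 2×(-0.6Δt) + 0×(0.4Δt) = -1.2Δt; with Δt = 3900 cm⁻¹ that is -4680 cm⁻¹.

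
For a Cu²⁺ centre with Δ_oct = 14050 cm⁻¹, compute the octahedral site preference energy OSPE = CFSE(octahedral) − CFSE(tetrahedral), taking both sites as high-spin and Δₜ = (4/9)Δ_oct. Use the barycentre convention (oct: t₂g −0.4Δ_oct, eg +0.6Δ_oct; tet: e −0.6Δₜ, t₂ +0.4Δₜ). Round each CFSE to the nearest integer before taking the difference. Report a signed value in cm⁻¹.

-5932

Group 11 minus oxidation state +2 gives a d⁹ configuration for Cu²⁺.
Octahedral (high-spin): t2g^6 e_g^3, CFSE = 6(−0.4) + 3(+0.6) = -0.6Δ_oct = -0.6 × 14050 = -8430 cm⁻¹.
Tetrahedral: e^4 t2^5, CFSE = 4(−0.6) + 5(+0.4) = -0.4Δₜ = -0.4 × (4/9) × 14050 = -2498 cm⁻¹.
Subtracting, OSPE = -8430 − (-2498) = -5932 cm⁻¹.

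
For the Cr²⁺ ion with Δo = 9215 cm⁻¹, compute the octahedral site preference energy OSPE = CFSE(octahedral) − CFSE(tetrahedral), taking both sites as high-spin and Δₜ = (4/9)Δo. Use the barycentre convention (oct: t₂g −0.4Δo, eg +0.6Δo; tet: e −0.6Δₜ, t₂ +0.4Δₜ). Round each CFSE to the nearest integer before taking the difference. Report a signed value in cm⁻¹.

Cr²⁺: group 6, so d-count = 6 − 2 = 4.
Octahedral high-spin t₂g³ eg¹: CFSE = -0.6 × 9215 = -5529 cm⁻¹.
Tetrahedral: e² t₂², CFSE = 2(−0.6) + 2(+0.4) = -0.4Δₜ = -0.4 × (4/9) × 9215 = -1638 cm⁻¹.
Subtracting, OSPE = -5529 − (-1638) = -3891 cm⁻¹.

-3891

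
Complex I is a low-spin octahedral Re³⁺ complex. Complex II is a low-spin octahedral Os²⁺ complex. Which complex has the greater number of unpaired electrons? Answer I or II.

I

I: Group 7 minus oxidation state +3 gives a d⁴ configuration for Re³⁺; t₂g⁴ eg⁰ → 2 unpaired.
II: Os is in group 8, so Os²⁺ is d⁶ (8 − 2 = 6); t₂g⁶ eg⁰ → 0 unpaired.
So I has more unpaired electrons.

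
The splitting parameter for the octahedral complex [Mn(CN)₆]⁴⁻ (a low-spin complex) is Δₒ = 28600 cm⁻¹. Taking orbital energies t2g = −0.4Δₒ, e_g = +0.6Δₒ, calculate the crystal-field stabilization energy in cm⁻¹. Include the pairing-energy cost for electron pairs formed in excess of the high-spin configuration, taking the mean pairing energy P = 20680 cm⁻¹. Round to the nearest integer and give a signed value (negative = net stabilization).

Each CN⁻ contributes -1; 6 × (-1) = -6. With overall charge -4, Mn is in the +2 oxidation state.
Mn is in group 7, so Mn²⁺ is d⁵ (7 − 2 = 5).
The d⁵ electrons fill as t2g^5 e_g^0.
CFSE(orbital) = 5×(-0.4Δₒ) + 0×(0.6Δₒ) = -2.0Δₒ; with Δₒ = 28600 cm⁻¹ that is -57200 cm⁻¹.
Relative to high-spin t2g^3 e_g^2 (0 paired), the low-spin configuration has 2 additional pairs, contributing +2 × 20680 = +41360 cm⁻¹.
Combining: -57200 + 41360 = -15840 cm⁻¹.

-15840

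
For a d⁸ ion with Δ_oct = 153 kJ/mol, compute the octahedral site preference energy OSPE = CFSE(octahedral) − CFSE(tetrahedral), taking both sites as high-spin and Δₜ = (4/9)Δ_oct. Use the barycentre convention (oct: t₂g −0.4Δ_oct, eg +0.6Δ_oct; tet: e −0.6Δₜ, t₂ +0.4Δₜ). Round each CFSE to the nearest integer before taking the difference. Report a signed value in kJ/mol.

Octahedral (high-spin): t2g^6 e_g^2, CFSE = 6(−0.4) + 2(+0.6) = -1.2Δ_oct = -1.2 × 153 = -184 kJ/mol.
In a tetrahedral site the filling is e^4 t2^4: CFSE(tet) = -0.8Δₜ = -0.8 × (4/9)(153) = -54 kJ/mol.
Subtracting, OSPE = -184 − (-54) = -130 kJ/mol.

-130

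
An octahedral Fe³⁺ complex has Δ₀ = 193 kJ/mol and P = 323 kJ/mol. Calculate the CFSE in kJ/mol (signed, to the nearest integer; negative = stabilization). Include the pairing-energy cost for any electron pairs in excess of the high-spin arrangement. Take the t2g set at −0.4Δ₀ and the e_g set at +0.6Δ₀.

Fe sits in group 8; removing 3 electrons leaves Fe³⁺ with 8 − 3 = 5 d electrons.
Δ₀ < P, so pairing is avoided: the ground state is high-spin.
Configuration: t2g^3 e_g^2.
Orbital CFSE = 0.0Δ₀ = 0.0 × 193 = 0 kJ/mol.
High-spin has no excess pairs, so no pairing correction applies.

0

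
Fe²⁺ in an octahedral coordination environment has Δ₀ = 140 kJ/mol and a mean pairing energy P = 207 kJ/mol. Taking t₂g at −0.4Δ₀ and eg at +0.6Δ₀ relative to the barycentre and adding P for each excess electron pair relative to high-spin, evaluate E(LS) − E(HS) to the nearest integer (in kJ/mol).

Group 8 minus oxidation state +2 gives a d⁶ configuration for Fe²⁺.
High-spin d⁶ fills as t₂g⁴ eg² with CFSE 4(−0.4) + 2(+0.6) = -0.4Δ₀ = -56 kJ/mol.
For low-spin the configuration is t₂g⁶ eg⁰: orbital energy -2.4 × 140 = -336 kJ/mol, and 2 additional pairs relative to high-spin add 414 kJ/mol, giving 78 kJ/mol.
E(LS) − E(HS) = 78 − (-56) = 134 kJ/mol.

134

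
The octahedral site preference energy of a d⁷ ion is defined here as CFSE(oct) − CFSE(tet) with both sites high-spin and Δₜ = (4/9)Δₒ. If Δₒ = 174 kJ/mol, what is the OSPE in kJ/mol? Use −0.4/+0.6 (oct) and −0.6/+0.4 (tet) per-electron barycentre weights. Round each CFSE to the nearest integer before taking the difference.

-46

In an octahedral site d⁷ (HS) is t2g^5 e_g^2, giving CFSE(oct) = -0.8Δₒ = -139 kJ/mol.
Tetrahedral e^4 t2^3 gives -1.2Δₜ = -1.2 × (4/9) × 174 = -93 kJ/mol.
Subtracting, OSPE = -139 − (-93) = -46 kJ/mol.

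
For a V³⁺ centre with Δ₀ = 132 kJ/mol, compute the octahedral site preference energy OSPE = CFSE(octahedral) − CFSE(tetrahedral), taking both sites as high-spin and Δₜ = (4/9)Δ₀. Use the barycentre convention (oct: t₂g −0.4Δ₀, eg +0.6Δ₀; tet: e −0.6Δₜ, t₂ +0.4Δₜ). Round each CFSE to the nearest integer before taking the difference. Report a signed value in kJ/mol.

V sits in group 5; removing 3 electrons leaves V³⁺ with 5 − 3 = 2 d electrons.
Octahedral (high-spin): t₂g² eg⁰, CFSE = 2(−0.4) + 0(+0.6) = -0.8Δ₀ = -0.8 × 132 = -106 kJ/mol.
Tetrahedral: e² t₂⁰, CFSE = 2(−0.6) + 0(+0.4) = -1.2Δₜ = -1.2 × (4/9) × 132 = -70 kJ/mol.
Subtracting, OSPE = -106 − (-70) = -36 kJ/mol.

-36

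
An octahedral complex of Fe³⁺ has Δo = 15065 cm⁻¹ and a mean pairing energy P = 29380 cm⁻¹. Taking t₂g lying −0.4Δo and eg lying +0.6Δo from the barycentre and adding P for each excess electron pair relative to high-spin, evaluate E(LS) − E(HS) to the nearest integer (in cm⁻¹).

28630

Fe is in group 8, so Fe³⁺ is d⁵ (8 − 3 = 5).
In the high-spin limit (t₂g³ eg²) the orbital term is 0.0Δo = 0 cm⁻¹, with no excess pairing.
Low-spin: t₂g⁵ eg⁰, orbital CFSE = -2.0Δo = -30130 cm⁻¹; plus 2 excess pairs × P = +58760 cm⁻¹; total 28630 cm⁻¹.
Thus E(LS) − E(HS) = 28630 cm⁻¹.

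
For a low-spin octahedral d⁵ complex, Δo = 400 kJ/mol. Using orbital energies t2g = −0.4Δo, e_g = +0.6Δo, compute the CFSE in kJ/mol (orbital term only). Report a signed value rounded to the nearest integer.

-800

Electron filling gives t2g^5 e_g^0.
CFSE(orbital) = 5×(-0.4Δo) + 0×(0.6Δo) = -2.0Δo; with Δo = 400 kJ/mol that is -800 kJ/mol.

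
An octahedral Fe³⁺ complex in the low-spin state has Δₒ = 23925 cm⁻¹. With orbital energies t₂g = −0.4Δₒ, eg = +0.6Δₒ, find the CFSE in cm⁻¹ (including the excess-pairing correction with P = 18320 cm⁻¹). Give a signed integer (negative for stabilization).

-11210

Fe is in group 8, so Fe³⁺ is d⁵ (8 − 3 = 5).
Electron filling gives t₂g⁵ eg⁰.
The orbital stabilization is -2.0Δₒ = -2.0 × 23925 = -47850 cm⁻¹.
Pairing penalty: 2 pairs vs 0 in the high-spin reference → 2 extra × P = 36640 cm⁻¹.
Combining: -47850 + 36640 = -11210 cm⁻¹.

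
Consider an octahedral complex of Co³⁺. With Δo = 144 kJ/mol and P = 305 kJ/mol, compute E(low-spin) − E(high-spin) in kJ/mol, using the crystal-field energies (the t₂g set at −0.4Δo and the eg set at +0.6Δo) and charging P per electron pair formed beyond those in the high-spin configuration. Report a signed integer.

322

Group 9 minus oxidation state +3 gives a d⁶ configuration for Co³⁺.
High-spin d⁶ fills as t₂g⁴ eg² with CFSE 4(−0.4) + 2(+0.6) = -0.4Δo = -58 kJ/mol.
Low-spin t₂g⁶ eg⁰ gives -2.4Δo = -346 kJ/mol, but forming 2 extra pairs costs 2P = 610 kJ/mol, so E(LS) = -346 + 610 = 264 kJ/mol.
Thus E(LS) − E(HS) = 322 kJ/mol.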